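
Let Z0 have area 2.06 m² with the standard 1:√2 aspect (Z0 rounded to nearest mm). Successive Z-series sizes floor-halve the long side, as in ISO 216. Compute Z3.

426 × 603 mm

Let Z0's short side be w mm. w · w√2 = 2.06 m² = 2,060,000 mm², so w ≈ 1206.9 mm and w√2 ≈ 1706.8 mm → Z0 = 1207 × 1707 mm.
Z1: ⌊1707/2⌋ × 1207 = 853 × 1207 mm
Z2: ⌊1207/2⌋ × 853 = 603 × 853 mm
Z3: ⌊853/2⌋ × 603 = 426 × 603 mm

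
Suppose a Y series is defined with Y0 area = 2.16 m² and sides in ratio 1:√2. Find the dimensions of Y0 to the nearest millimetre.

1236 × 1748 mm

Let the short side be w mm. Then w · w√2 = 2.16 m² = 2,160,000 mm².
w² = 2,160,000/√2, so w ≈ 1235.9 mm; long side = w√2 ≈ 1747.8 mm.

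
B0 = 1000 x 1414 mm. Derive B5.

176 × 250 mm

B1: ⌊1414/2⌋ × 1000 = 707 × 1000 mm
B2: ⌊1000/2⌋ × 707 = 500 × 707 mm
B3: ⌊707/2⌋ × 500 = 353 × 500 mm
B4: ⌊500/2⌋ × 353 = 250 × 353 mm
B5: ⌊353/2⌋ × 250 = 176 × 250 mm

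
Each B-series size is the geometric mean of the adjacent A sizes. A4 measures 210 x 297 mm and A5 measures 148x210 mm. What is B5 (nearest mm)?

Short side: √(210 · 148) = √31080 ≈ 176.3 → 176 mm
Long side: √(297 · 210) = √62370 ≈ 249.7 → 250 mm

176 × 250 mm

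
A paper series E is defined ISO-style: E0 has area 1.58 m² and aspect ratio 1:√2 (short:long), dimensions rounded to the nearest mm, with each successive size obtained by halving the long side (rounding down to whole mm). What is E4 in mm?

264 × 373 mm

Let E0's short side be w mm. w · w√2 = 1.58 m² = 1,580,000 mm², so w ≈ 1057.0 mm and w√2 ≈ 1494.8 mm → E0 = 1057 × 1495 mm.
E1: ⌊1495/2⌋ × 1057 = 747 × 1057 mm
E2: ⌊1057/2⌋ × 747 = 528 × 747 mm
E3: ⌊747/2⌋ × 528 = 373 × 528 mm
E4: ⌊528/2⌋ × 373 = 264 × 373 mm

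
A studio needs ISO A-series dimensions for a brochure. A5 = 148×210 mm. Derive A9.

A6: ⌊210/2⌋ × 148 = 105 × 148 mm
A7: ⌊148/2⌋ × 105 = 74 × 105 mm
A8: ⌊105/2⌋ × 74 = 52 × 74 mm
A9: ⌊74/2⌋ × 52 = 37 × 52 mm

37 × 52 mm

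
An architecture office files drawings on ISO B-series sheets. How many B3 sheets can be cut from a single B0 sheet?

8

Each ISO step halves the sheet: 1 × B0 → 2 × B1 → 4 × B2 → 8 × B3
From B0 to B3 is 3 halving steps: 2^3 = 8.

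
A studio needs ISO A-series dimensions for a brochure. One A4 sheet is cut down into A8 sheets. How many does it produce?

16

Each ISO step halves the sheet: 1 × A4 → 2 × A5 → 4 × A6 → 8 × A7 → …
From A4 to A8 is 4 halving steps: 2^4 = 16.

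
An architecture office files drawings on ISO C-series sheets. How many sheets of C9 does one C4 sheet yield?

32

Each ISO step halves the sheet: 1 × C4 → 2 × C5 → 4 × C6 → 8 × C7 → …
From C4 to C9 is 5 halving steps: 2^5 = 32.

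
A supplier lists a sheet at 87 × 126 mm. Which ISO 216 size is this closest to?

Aspect ratio 126/87 ≈ 1.448 (ISO target is √2 ≈ 1.414).
In the B-series (B0 = 1000 × 1414 mm): B7 = 88 × 125 mm.
Off by 2 mm total — nearest standard size.

B7 (88 × 125 mm)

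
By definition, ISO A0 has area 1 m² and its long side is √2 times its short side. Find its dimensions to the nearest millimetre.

Let the short side be w mm. Then the long side is w√2 and w · w√2 = 10⁶ mm².
w² = 10⁶/√2, so w = 1000 / 2^(1/4) ≈ 840.9 mm; long side = 1000 · 2^(1/4) ≈ 1189.2 mm.

841 × 1189 mm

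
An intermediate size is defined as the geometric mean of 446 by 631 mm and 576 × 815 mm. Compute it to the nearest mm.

507 × 717 mm

Short side: √(446 · 576) = √256896 ≈ 506.8 → 507 mm
Long side: √(631 · 815) = √514265 ≈ 717.1 → 717 mm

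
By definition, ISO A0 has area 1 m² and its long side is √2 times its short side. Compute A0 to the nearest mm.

841 × 1189 mm

Let the short side be w mm. Then the long side is w√2 and w · w√2 = 10⁶ mm².
w² = 10⁶/√2, so w = 1000 / 2^(1/4) ≈ 840.9 mm; long side = 1000 · 2^(1/4) ≈ 1189.2 mm.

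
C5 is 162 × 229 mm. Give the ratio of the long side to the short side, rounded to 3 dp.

229 / 162 = 1.414
Matches √2 ≈ 1.414 — the ISO 216 defining ratio.

1.414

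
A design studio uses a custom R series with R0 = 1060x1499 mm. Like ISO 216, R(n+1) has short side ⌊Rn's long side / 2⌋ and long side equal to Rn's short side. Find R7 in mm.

93 × 132 mm

R1 = 749 × 1060 mm (from R0 by 1 halving).
R2: ⌊1060/2⌋ × 749 = 530 × 749 mm
R3: ⌊749/2⌋ × 530 = 374 × 530 mm
R4: ⌊530/2⌋ × 374 = 265 × 374 mm
R5: ⌊374/2⌋ × 265 = 187 × 265 mm
R6: ⌊265/2⌋ × 187 = 132 × 187 mm
R7: ⌊187/2⌋ × 132 = 93 × 132 mm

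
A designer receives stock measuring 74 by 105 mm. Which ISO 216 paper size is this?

A7 (74 × 105 mm)

Aspect ratio 105/74 ≈ 1.419 — close to the ISO √2 ≈ 1.414.
In the A-series (A0 area = 1 m²): A7 = 74 × 105 mm.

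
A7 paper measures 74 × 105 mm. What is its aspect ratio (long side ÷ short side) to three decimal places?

105 / 74 = 1.419
ISO 216 targets √2 ≈ 1.414; the +0.005 deviation is from mm rounding.

1.419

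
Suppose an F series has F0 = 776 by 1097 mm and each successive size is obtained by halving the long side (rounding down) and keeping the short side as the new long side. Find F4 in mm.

194 × 274 mm

F1: ⌊1097/2⌋ × 776 = 548 × 776 mm
F2: ⌊776/2⌋ × 548 = 388 × 548 mm
F3: ⌊548/2⌋ × 388 = 274 × 388 mm
F4: ⌊388/2⌋ × 274 = 194 × 274 mm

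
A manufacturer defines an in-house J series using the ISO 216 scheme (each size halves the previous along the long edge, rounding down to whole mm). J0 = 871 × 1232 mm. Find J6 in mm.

J1: ⌊1232/2⌋ × 871 = 616 × 871 mm
J2: ⌊871/2⌋ × 616 = 435 × 616 mm
J3: ⌊616/2⌋ × 435 = 308 × 435 mm
J4: ⌊435/2⌋ × 308 = 217 × 308 mm
J5: ⌊308/2⌋ × 217 = 154 × 217 mm
J6: ⌊217/2⌋ × 154 = 108 × 154 mm

108 × 154 mm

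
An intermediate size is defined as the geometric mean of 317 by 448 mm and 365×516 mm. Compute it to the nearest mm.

340 × 481 mm

Short side: √(317 · 365) = √115705 ≈ 340.2 → 340 mm
Long side: √(448 · 516) = √231168 ≈ 480.8 → 481 mm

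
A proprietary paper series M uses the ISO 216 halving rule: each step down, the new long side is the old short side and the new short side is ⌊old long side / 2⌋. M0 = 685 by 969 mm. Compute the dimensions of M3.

M1: ⌊969/2⌋ × 685 = 484 × 685 mm
M2: ⌊685/2⌋ × 484 = 342 × 484 mm
M3: ⌊484/2⌋ × 342 = 242 × 342 mm

242 × 342 mm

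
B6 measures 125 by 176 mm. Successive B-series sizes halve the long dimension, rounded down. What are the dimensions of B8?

62 × 88 mm

B7: ⌊176/2⌋ × 125 = 88 × 125 mm
B8: ⌊125/2⌋ × 88 = 62 × 88 mm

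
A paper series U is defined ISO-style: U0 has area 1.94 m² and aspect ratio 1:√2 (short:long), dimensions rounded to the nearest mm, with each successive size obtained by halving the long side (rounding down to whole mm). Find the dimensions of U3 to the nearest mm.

Let U0's short side be w mm. w · w√2 = 1.94 m² = 1,940,000 mm², so w ≈ 1171.2 mm and w√2 ≈ 1656.4 mm → U0 = 1171 × 1656 mm.
U1: ⌊1656/2⌋ × 1171 = 828 × 1171 mm
U2: ⌊1171/2⌋ × 828 = 585 × 828 mm
U3: ⌊828/2⌋ × 585 = 414 × 585 mm

414 × 585 mm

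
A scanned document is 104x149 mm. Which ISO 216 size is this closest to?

A6 (105 × 148 mm)

Aspect ratio 149/104 ≈ 1.433 (ISO target is √2 ≈ 1.414).
In the A-series (A0 area = 1 m²): A6 = 105 × 148 mm.
Off by 2 mm total — nearest standard size.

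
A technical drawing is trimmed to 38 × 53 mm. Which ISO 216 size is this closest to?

A9 (37 × 52 mm)

Aspect ratio 53/38 ≈ 1.395 (ISO target is √2 ≈ 1.414).
In the A-series (A0 area = 1 m²): A9 = 37 × 52 mm.
Off by 2 mm total — nearest standard size.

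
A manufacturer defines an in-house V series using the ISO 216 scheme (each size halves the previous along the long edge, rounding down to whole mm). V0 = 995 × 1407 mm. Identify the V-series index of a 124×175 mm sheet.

V0: 995 × 1407 mm
V1: 703 × 995 mm
V2: 497 × 703 mm
V3: 351 × 497 mm
V4: 248 × 351 mm
V5: 175 × 248 mm
V6: 124 × 175 mm
V7: 87 × 124 mm
→ matches V6.

V6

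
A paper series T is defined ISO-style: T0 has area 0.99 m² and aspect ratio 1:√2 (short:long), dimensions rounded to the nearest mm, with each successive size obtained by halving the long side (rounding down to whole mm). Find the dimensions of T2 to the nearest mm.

418 × 591 mm

Let T0's short side be w mm. w · w√2 = 0.99 m² = 990,000 mm², so w ≈ 836.7 mm and w√2 ≈ 1183.2 mm → T0 = 837 × 1183 mm.
T1: ⌊1183/2⌋ × 837 = 591 × 837 mm
T2: ⌊837/2⌋ × 591 = 418 × 591 mm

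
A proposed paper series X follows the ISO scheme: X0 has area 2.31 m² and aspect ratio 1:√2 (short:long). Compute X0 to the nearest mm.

Let the short side be w mm. Then w · w√2 = 2.31 m² = 2,310,000 mm².
w² = 2,310,000/√2, so w ≈ 1278.1 mm; long side = w√2 ≈ 1807.4 mm.

1278 × 1807 mm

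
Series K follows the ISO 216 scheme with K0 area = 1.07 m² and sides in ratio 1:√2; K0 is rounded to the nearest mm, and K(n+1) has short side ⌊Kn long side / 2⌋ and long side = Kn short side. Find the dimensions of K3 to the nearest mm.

Let K0's short side be w mm. w · w√2 = 1.07 m² = 1,070,000 mm², so w ≈ 869.8 mm and w√2 ≈ 1230.1 mm → K0 = 870 × 1230 mm.
K1: ⌊1230/2⌋ × 870 = 615 × 870 mm
K2: ⌊870/2⌋ × 615 = 435 × 615 mm
K3: ⌊615/2⌋ × 435 = 307 × 435 mm

307 × 435 mm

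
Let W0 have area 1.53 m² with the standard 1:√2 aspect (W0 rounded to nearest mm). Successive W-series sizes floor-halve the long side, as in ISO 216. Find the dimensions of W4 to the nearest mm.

Let W0's short side be w mm. w · w√2 = 1.53 m² = 1,530,000 mm², so w ≈ 1040.1 mm and w√2 ≈ 1471.0 mm → W0 = 1040 × 1471 mm.
W1: ⌊1471/2⌋ × 1040 = 735 × 1040 mm
W2: ⌊1040/2⌋ × 735 = 520 × 735 mm
W3: ⌊735/2⌋ × 520 = 367 × 520 mm
W4: ⌊520/2⌋ × 367 = 260 × 367 mm

260 × 367 mm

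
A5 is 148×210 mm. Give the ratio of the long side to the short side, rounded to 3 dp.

210 / 148 = 1.419
ISO 216 targets √2 ≈ 1.414; the +0.005 deviation is from mm rounding.

1.419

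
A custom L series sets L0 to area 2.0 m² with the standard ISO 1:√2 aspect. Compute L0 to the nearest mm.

1189 × 1682 mm

Let the short side be w mm. Then w · w√2 = 2.0 m² = 2,000,000 mm².
w² = 2,000,000/√2, so w ≈ 1189.2 mm; long side = w√2 ≈ 1681.8 mm.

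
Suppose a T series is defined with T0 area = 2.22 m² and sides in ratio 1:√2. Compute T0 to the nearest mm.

1253 × 1772 mm

Let the short side be w mm. Then w · w√2 = 2.22 m² = 2,220,000 mm².
w² = 2,220,000/√2, so w ≈ 1252.9 mm; long side = w√2 ≈ 1771.9 mm.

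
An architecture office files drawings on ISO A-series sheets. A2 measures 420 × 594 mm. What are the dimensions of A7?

74 × 105 mm

A3: ⌊594/2⌋ × 420 = 297 × 420 mm
A4: ⌊420/2⌋ × 297 = 210 × 297 mm
A5: ⌊297/2⌋ × 210 = 148 × 210 mm
A6: ⌊210/2⌋ × 148 = 105 × 148 mm
A7: ⌊148/2⌋ × 105 = 74 × 105 mm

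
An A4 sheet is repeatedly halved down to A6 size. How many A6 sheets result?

4

Each ISO step halves the sheet: 1 × A4 → 2 × A5 → 4 × A6
From A4 to A6 is 2 halving steps: 2^2 = 4.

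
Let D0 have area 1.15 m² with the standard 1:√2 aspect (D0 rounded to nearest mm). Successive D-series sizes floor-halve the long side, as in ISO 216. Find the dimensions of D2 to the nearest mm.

451 × 637 mm

Let D0's short side be w mm. w · w√2 = 1.15 m² = 1,150,000 mm², so w ≈ 901.8 mm and w√2 ≈ 1275.3 mm → D0 = 902 × 1275 mm.
D1: ⌊1275/2⌋ × 902 = 637 × 902 mm
D2: ⌊902/2⌋ × 637 = 451 × 637 mm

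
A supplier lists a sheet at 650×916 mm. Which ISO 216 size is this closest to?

C1 (648 × 917 mm)

Aspect ratio 916/650 ≈ 1.409 — close to the ISO √2 ≈ 1.414.
In the C-series (envelope sizes, between A and B): C1 = 648 × 917 mm.
Off by 3 mm total — nearest standard size.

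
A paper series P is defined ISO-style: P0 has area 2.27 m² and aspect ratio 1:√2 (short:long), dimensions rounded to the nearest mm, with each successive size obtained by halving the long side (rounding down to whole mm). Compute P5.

224 × 316 mm

Let P0's short side be w mm. w · w√2 = 2.27 m² = 2,270,000 mm², so w ≈ 1266.9 mm and w√2 ≈ 1791.7 mm → P0 = 1267 × 1792 mm.
P1: ⌊1792/2⌋ × 1267 = 896 × 1267 mm
P2: ⌊1267/2⌋ × 896 = 633 × 896 mm
P3: ⌊896/2⌋ × 633 = 448 × 633 mm
P4: ⌊633/2⌋ × 448 = 316 × 448 mm
P5: ⌊448/2⌋ × 316 = 224 × 316 mm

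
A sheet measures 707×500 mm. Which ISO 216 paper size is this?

Aspect ratio 707/500 ≈ 1.414 — close to the ISO √2 ≈ 1.414.
In the B-series (B0 = 1000 × 1414 mm): B2 = 500 × 707 mm.

B2 (500 × 707 mm)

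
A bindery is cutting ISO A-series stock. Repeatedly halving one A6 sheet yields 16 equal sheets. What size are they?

A10

16 = 2^4, so 4 halving steps.
A6 → A7 → … → A10 after 4 steps.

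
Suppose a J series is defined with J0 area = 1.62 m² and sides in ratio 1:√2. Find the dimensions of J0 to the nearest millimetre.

Let the short side be w mm. Then w · w√2 = 1.62 m² = 1,620,000 mm².
w² = 1,620,000/√2, so w ≈ 1070.3 mm; long side = w√2 ≈ 1513.6 mm.

1070 × 1514 mm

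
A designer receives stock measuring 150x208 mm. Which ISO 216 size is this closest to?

Aspect ratio 208/150 ≈ 1.387 (ISO target is √2 ≈ 1.414).
In the A-series (A0 area = 1 m²): A5 = 148 × 210 mm.
Off by 4 mm total — nearest standard size.

A5 (148 × 210 mm)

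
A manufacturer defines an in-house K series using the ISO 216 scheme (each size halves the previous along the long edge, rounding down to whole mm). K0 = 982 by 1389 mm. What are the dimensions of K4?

K1 = 694 × 982 mm (from K0 by 1 halving).
K2: ⌊982/2⌋ × 694 = 491 × 694 mm
K3: ⌊694/2⌋ × 491 = 347 × 491 mm
K4: ⌊491/2⌋ × 347 = 245 × 347 mm

245 × 347 mm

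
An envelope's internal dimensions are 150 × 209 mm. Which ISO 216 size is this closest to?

Aspect ratio 209/150 ≈ 1.393 (ISO target is √2 ≈ 1.414).
In the A-series (A0 area = 1 m²): A5 = 148 × 210 mm.
Off by 3 mm total — nearest standard size.

A5 (148 × 210 mm)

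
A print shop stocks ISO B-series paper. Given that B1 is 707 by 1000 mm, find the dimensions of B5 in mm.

B2: ⌊1000/2⌋ × 707 = 500 × 707 mm
B3: ⌊707/2⌋ × 500 = 353 × 500 mm
B4: ⌊500/2⌋ × 353 = 250 × 353 mm
B5: ⌊353/2⌋ × 250 = 176 × 250 mm

176 × 250 mm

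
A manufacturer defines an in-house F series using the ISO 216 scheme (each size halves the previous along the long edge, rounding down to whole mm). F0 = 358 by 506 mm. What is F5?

63 × 89 mm

F1: ⌊506/2⌋ × 358 = 253 × 358 mm
F2: ⌊358/2⌋ × 253 = 179 × 253 mm
F3: ⌊253/2⌋ × 179 = 126 × 179 mm
F4: ⌊179/2⌋ × 126 = 89 × 126 mm
F5: ⌊126/2⌋ × 89 = 63 × 89 mm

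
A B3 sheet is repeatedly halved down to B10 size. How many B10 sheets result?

Each ISO step halves the sheet: 1 × B3 → 2 × B4 → 4 × B5 → 8 × B6 → …
From B3 to B10 is 7 halving steps: 2^7 = 128.

128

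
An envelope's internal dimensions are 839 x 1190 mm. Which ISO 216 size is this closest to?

A0 (841 × 1189 mm)

Aspect ratio 1190/839 ≈ 1.418 — close to the ISO √2 ≈ 1.414.
In the A-series (A0 area = 1 m²): A0 = 841 × 1189 mm.
Off by 3 mm total — nearest standard size.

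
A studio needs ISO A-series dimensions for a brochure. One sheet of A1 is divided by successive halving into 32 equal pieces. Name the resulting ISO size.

A6

32 = 2^5, so 5 halving steps.
A1 → A2 → … → A6 after 5 steps.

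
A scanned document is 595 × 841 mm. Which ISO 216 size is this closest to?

A1 (594 × 841 mm)

Aspect ratio 841/595 ≈ 1.413 — close to the ISO √2 ≈ 1.414.
In the A-series (A0 area = 1 m²): A1 = 594 × 841 mm.
Off by 1 mm total — nearest standard size.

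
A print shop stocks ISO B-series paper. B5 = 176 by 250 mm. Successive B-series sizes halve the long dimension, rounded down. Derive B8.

B6: ⌊250/2⌋ × 176 = 125 × 176 mm
B7: ⌊176/2⌋ × 125 = 88 × 125 mm
B8: ⌊125/2⌋ × 88 = 62 × 88 mm

62 × 88 mm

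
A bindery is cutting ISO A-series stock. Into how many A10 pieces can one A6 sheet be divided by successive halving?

16

A6 = 105 × 148 mm; A10 = 26 × 37 mm.
Each halving step doubles the count; 4 steps from A6 to A10.
2^4 = 16.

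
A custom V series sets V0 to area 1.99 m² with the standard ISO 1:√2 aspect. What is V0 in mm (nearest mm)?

1186 × 1678 mm

Let the short side be w mm. Then w · w√2 = 1.99 m² = 1,990,000 mm².
w² = 1,990,000/√2, so w ≈ 1186.2 mm; long side = w√2 ≈ 1677.6 mm.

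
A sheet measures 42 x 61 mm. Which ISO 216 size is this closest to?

Aspect ratio 61/42 ≈ 1.452 (ISO target is √2 ≈ 1.414).
In the B-series (B0 = 1000 × 1414 mm): B9 = 44 × 62 mm.
Off by 3 mm total — nearest standard size.

B9 (44 × 62 mm)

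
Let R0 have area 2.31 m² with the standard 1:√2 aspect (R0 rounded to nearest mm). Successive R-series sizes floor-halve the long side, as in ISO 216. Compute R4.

319 × 451 mm

Let R0's short side be w mm. w · w√2 = 2.31 m² = 2,310,000 mm², so w ≈ 1278.1 mm and w√2 ≈ 1807.4 mm → R0 = 1278 × 1807 mm.
R1: ⌊1807/2⌋ × 1278 = 903 × 1278 mm
R2: ⌊1278/2⌋ × 903 = 639 × 903 mm
R3: ⌊903/2⌋ × 639 = 451 × 639 mm
R4: ⌊639/2⌋ × 451 = 319 × 451 mm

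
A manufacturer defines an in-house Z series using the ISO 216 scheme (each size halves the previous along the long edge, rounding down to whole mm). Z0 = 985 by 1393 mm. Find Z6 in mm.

123 × 174 mm

Z1 = 696 × 985 mm (from Z0 by 1 halving).
Z2: ⌊985/2⌋ × 696 = 492 × 696 mm
Z3: ⌊696/2⌋ × 492 = 348 × 492 mm
Z4: ⌊492/2⌋ × 348 = 246 × 348 mm
Z5: ⌊348/2⌋ × 246 = 174 × 246 mm
Z6: ⌊246/2⌋ × 174 = 123 × 174 mm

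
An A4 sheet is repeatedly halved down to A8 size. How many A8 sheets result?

16

A4 = 210 × 297 mm; A8 = 52 × 74 mm.
Each halving step doubles the count; 4 steps from A4 to A8.
2^4 = 16.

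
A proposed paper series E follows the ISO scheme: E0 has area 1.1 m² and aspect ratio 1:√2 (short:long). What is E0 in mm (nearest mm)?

882 × 1247 mm

Let the short side be w mm. Then w · w√2 = 1.1 m² = 1,100,000 mm².
w² = 1,100,000/√2, so w ≈ 881.9 mm; long side = w√2 ≈ 1247.3 mm.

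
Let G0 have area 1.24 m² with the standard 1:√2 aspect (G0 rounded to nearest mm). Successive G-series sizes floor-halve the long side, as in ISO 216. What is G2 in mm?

468 × 662 mm

Let G0's short side be w mm. w · w√2 = 1.24 m² = 1,240,000 mm², so w ≈ 936.4 mm and w√2 ≈ 1324.2 mm → G0 = 936 × 1324 mm.
G1: ⌊1324/2⌋ × 936 = 662 × 936 mm
G2: ⌊936/2⌋ × 662 = 468 × 662 mm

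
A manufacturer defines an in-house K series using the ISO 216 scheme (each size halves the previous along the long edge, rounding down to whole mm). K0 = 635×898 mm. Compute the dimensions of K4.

K1: ⌊898/2⌋ × 635 = 449 × 635 mm
K2: ⌊635/2⌋ × 449 = 317 × 449 mm
K3: ⌊449/2⌋ × 317 = 224 × 317 mm
K4: ⌊317/2⌋ × 224 = 158 × 224 mm

158 × 224 mm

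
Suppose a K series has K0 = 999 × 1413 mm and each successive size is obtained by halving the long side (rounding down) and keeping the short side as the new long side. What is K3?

353 × 499 mm

K1: ⌊1413/2⌋ × 999 = 706 × 999 mm
K2: ⌊999/2⌋ × 706 = 499 × 706 mm
K3: ⌊706/2⌋ × 499 = 353 × 499 mm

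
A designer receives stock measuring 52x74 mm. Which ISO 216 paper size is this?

A8 (52 × 74 mm)

Aspect ratio 74/52 ≈ 1.423 — close to the ISO √2 ≈ 1.414.
In the A-series (A0 area = 1 m²): A8 = 52 × 74 mm.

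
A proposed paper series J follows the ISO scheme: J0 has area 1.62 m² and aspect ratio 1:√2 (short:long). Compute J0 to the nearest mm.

Let the short side be w mm. Then w · w√2 = 1.62 m² = 1,620,000 mm².
w² = 1,620,000/√2, so w ≈ 1070.3 mm; long side = w√2 ≈ 1513.6 mm.

1070 × 1514 mm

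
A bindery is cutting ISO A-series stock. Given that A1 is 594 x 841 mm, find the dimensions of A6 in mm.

105 × 148 mm

A2: ⌊841/2⌋ × 594 = 420 × 594 mm
A3: ⌊594/2⌋ × 420 = 297 × 420 mm
A4: ⌊420/2⌋ × 297 = 210 × 297 mm
A5: ⌊297/2⌋ × 210 = 148 × 210 mm
A6: ⌊210/2⌋ × 148 = 105 × 148 mm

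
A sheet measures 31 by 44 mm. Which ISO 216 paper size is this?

Aspect ratio 44/31 ≈ 1.419 — close to the ISO √2 ≈ 1.414.
In the B-series (B0 = 1000 × 1414 mm): B10 = 31 × 44 mm.

B10 (31 × 44 mm)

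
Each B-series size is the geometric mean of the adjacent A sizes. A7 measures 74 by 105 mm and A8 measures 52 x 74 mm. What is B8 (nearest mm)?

62 × 88 mm

Short side: √(74 · 52) = √3848 ≈ 62.0 → 62 mm
Long side: √(105 · 74) = √7770 ≈ 88.1 → 88 mm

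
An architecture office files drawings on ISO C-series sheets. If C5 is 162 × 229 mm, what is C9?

40 × 57 mm

C6: ⌊229/2⌋ × 162 = 114 × 162 mm
C7: ⌊162/2⌋ × 114 = 81 × 114 mm
C8: ⌊114/2⌋ × 81 = 57 × 81 mm
C9: ⌊81/2⌋ × 57 = 40 × 57 mm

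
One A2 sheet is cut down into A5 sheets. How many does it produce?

8

A2 = 420 × 594 mm; A5 = 148 × 210 mm.
Each halving step doubles the count; 3 steps from A2 to A5.
2^3 = 8.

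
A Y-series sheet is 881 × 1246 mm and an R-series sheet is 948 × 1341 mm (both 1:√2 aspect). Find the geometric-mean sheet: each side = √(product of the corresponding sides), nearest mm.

914 × 1293 mm

Short side: √(881 · 948) = √835188 ≈ 913.9 → 914 mm
Long side: √(1246 · 1341) = √1670886 ≈ 1292.6 → 1293 mm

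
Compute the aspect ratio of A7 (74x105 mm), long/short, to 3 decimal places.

1.419

105 / 74 = 1.419
ISO 216 targets √2 ≈ 1.414; the +0.005 deviation is from mm rounding.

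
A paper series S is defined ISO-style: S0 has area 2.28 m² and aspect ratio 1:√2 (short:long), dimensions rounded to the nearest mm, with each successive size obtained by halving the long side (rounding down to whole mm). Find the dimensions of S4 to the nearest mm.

317 × 449 mm

Let S0's short side be w mm. w · w√2 = 2.28 m² = 2,280,000 mm², so w ≈ 1269.7 mm and w√2 ≈ 1795.7 mm → S0 = 1270 × 1796 mm.
S1: ⌊1796/2⌋ × 1270 = 898 × 1270 mm
S2: ⌊1270/2⌋ × 898 = 635 × 898 mm
S3: ⌊898/2⌋ × 635 = 449 × 635 mm
S4: ⌊635/2⌋ × 449 = 317 × 449 mm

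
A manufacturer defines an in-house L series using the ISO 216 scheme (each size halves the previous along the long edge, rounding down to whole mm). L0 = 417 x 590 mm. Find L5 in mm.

L1: ⌊590/2⌋ × 417 = 295 × 417 mm
L2: ⌊417/2⌋ × 295 = 208 × 295 mm
L3: ⌊295/2⌋ × 208 = 147 × 208 mm
L4: ⌊208/2⌋ × 147 = 104 × 147 mm
L5: ⌊147/2⌋ × 104 = 73 × 104 mm

73 × 104 mm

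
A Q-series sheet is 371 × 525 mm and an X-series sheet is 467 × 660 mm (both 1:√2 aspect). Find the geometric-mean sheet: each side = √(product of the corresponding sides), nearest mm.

416 × 589 mm

Short side: √(371 · 467) = √173257 ≈ 416.2 → 416 mm
Long side: √(525 · 660) = √346500 ≈ 588.6 → 589 mm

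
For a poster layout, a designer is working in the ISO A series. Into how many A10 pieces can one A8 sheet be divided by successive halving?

Each ISO step halves the sheet: 1 × A8 → 2 × A9 → 4 × A10
From A8 to A10 is 2 halving steps: 2^2 = 4.

4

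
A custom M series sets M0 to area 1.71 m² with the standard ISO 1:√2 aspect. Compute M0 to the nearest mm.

Let the short side be w mm. Then w · w√2 = 1.71 m² = 1,710,000 mm².
w² = 1,710,000/√2, so w ≈ 1099.6 mm; long side = w√2 ≈ 1555.1 mm.

1100 × 1555 mm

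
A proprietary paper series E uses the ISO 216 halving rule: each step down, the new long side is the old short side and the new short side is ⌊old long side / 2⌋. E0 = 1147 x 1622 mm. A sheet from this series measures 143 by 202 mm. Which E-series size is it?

E6

E0: 1147 × 1622 mm
E1: 811 × 1147 mm
E2: 573 × 811 mm
E3: 405 × 573 mm
E4: 286 × 405 mm
E5: 202 × 286 mm
E6: 143 × 202 mm
E7: 101 × 143 mm
→ matches E6.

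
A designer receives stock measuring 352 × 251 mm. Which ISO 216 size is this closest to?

Aspect ratio 352/251 ≈ 1.402 — close to the ISO √2 ≈ 1.414.
In the B-series (B0 = 1000 × 1414 mm): B4 = 250 × 353 mm.
Off by 2 mm total — nearest standard size.

B4 (250 × 353 mm)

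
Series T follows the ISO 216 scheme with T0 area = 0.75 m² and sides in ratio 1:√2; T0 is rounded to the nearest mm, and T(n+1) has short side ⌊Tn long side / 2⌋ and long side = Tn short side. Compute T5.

Let T0's short side be w mm. w · w√2 = 0.75 m² = 750,000 mm², so w ≈ 728.2 mm and w√2 ≈ 1029.9 mm → T0 = 728 × 1030 mm.
T1: ⌊1030/2⌋ × 728 = 515 × 728 mm
T2: ⌊728/2⌋ × 515 = 364 × 515 mm
T3: ⌊515/2⌋ × 364 = 257 × 364 mm
T4: ⌊364/2⌋ × 257 = 182 × 257 mm
T5: ⌊257/2⌋ × 182 = 128 × 182 mm

128 × 182 mm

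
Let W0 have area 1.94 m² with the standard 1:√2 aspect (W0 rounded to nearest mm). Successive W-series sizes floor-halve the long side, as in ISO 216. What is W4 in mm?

292 × 414 mm

Let W0's short side be w mm. w · w√2 = 1.94 m² = 1,940,000 mm², so w ≈ 1171.2 mm and w√2 ≈ 1656.4 mm → W0 = 1171 × 1656 mm.
W1: ⌊1656/2⌋ × 1171 = 828 × 1171 mm
W2: ⌊1171/2⌋ × 828 = 585 × 828 mm
W3: ⌊828/2⌋ × 585 = 414 × 585 mm
W4: ⌊585/2⌋ × 414 = 292 × 414 mm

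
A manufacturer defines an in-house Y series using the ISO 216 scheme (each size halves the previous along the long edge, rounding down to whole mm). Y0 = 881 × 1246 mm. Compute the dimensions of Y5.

155 × 220 mm

Y1: ⌊1246/2⌋ × 881 = 623 × 881 mm
Y2: ⌊881/2⌋ × 623 = 440 × 623 mm
Y3: ⌊623/2⌋ × 440 = 311 × 440 mm
Y4: ⌊440/2⌋ × 311 = 220 × 311 mm
Y5: ⌊311/2⌋ × 220 = 155 × 220 mm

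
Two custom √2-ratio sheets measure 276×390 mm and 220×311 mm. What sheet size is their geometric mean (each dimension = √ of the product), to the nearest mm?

246 × 348 mm

Short side: √(276 · 220) = √60720 ≈ 246.4 → 246 mm
Long side: √(390 · 311) = √121290 ≈ 348.3 → 348 mm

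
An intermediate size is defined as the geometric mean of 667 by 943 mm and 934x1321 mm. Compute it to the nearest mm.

Short side: √(667 · 934) = √622978 ≈ 789.3 → 789 mm
Long side: √(943 · 1321) = √1245703 ≈ 1116.1 → 1116 mm

789 × 1116 mm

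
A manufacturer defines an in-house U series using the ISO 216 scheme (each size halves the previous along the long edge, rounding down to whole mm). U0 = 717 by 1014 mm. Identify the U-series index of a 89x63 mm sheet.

U0: 717 × 1014 mm
U1: 507 × 717 mm
U2: 358 × 507 mm
U3: 253 × 358 mm
U4: 179 × 253 mm
U5: 126 × 179 mm
U6: 89 × 126 mm
U7: 63 × 89 mm
U8: 44 × 63 mm
→ matches U7.

U7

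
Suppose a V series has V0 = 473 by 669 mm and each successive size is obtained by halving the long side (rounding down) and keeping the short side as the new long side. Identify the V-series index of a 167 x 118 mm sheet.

V0: 473 × 669 mm
V1: 334 × 473 mm
V2: 236 × 334 mm
V3: 167 × 236 mm
V4: 118 × 167 mm
V5: 83 × 118 mm
→ matches V4.

V4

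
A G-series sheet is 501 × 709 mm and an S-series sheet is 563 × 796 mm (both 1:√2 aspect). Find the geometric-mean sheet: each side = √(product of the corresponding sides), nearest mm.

Short side: √(501 · 563) = √282063 ≈ 531.1 → 531 mm
Long side: √(709 · 796) = √564364 ≈ 751.2 → 751 mm

531 × 751 mm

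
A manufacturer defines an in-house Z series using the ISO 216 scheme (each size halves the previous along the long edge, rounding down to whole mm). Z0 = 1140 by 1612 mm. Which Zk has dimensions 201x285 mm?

Z0: 1140 × 1612 mm
Z1: 806 × 1140 mm
Z2: 570 × 806 mm
Z3: 403 × 570 mm
Z4: 285 × 403 mm
Z5: 201 × 285 mm
Z6: 142 × 201 mm
→ matches Z5.

Z5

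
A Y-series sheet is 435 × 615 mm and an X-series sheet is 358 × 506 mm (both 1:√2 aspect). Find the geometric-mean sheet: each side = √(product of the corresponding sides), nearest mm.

Short side: √(435 · 358) = √155730 ≈ 394.6 → 395 mm
Long side: √(615 · 506) = √311190 ≈ 557.8 → 558 mm

395 × 558 mm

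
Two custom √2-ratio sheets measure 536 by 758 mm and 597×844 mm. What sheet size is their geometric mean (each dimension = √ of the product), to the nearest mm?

Short side: √(536 · 597) = √319992 ≈ 565.7 → 566 mm
Long side: √(758 · 844) = √639752 ≈ 799.8 → 800 mm

566 × 800 mm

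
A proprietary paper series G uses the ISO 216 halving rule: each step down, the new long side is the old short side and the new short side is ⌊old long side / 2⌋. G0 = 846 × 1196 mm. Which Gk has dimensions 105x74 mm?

G7

G0: 846 × 1196 mm
G1: 598 × 846 mm
G2: 423 × 598 mm
G3: 299 × 423 mm
G4: 211 × 299 mm
G5: 149 × 211 mm
G6: 105 × 149 mm
G7: 74 × 105 mm
G8: 52 × 74 mm
→ matches G7.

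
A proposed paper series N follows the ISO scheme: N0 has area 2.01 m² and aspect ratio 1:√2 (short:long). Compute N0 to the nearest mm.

Let the short side be w mm. Then w · w√2 = 2.01 m² = 2,010,000 mm².
w² = 2,010,000/√2, so w ≈ 1192.2 mm; long side = w√2 ≈ 1686.0 mm.

1192 × 1686 mm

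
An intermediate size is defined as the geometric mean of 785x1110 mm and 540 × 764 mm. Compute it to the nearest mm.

651 × 921 mm

Short side: √(785 · 540) = √423900 ≈ 651.1 → 651 mm
Long side: √(1110 · 764) = √848040 ≈ 920.9 → 921 mm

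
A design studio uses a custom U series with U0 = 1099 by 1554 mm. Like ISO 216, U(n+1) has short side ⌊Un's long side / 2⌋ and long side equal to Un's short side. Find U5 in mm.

U1: ⌊1554/2⌋ × 1099 = 777 × 1099 mm
U2: ⌊1099/2⌋ × 777 = 549 × 777 mm
U3: ⌊777/2⌋ × 549 = 388 × 549 mm
U4: ⌊549/2⌋ × 388 = 274 × 388 mm
U5: ⌊388/2⌋ × 274 = 194 × 274 mm

194 × 274 mm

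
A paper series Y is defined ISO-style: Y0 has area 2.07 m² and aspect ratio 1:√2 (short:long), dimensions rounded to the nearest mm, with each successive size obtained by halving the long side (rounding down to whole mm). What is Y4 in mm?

Let Y0's short side be w mm. w · w√2 = 2.07 m² = 2,070,000 mm², so w ≈ 1209.8 mm and w√2 ≈ 1711.0 mm → Y0 = 1210 × 1711 mm.
Y1: ⌊1711/2⌋ × 1210 = 855 × 1210 mm
Y2: ⌊1210/2⌋ × 855 = 605 × 855 mm
Y3: ⌊855/2⌋ × 605 = 427 × 605 mm
Y4: ⌊605/2⌋ × 427 = 302 × 427 mm

302 × 427 mm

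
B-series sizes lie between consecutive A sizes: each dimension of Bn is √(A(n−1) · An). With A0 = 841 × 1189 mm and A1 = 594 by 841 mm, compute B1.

707 × 1000 mm

Short side: √(841 · 594) = √499554 ≈ 706.8 → 707 mm
Long side: √(1189 · 841) = √999949 ≈ 1000.0 → 1000 mm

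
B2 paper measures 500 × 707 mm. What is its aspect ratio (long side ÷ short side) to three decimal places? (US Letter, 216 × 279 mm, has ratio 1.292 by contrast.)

707 / 500 = 1.414
Matches √2 ≈ 1.414 — the ISO 216 defining ratio.

1.414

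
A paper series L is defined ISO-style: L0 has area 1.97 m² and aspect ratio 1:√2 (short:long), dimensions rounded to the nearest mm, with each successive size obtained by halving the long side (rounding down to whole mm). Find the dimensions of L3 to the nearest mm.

417 × 590 mm

Let L0's short side be w mm. w · w√2 = 1.97 m² = 1,970,000 mm², so w ≈ 1180.3 mm and w√2 ≈ 1669.1 mm → L0 = 1180 × 1669 mm.
L1: ⌊1669/2⌋ × 1180 = 834 × 1180 mm
L2: ⌊1180/2⌋ × 834 = 590 × 834 mm
L3: ⌊834/2⌋ × 590 = 417 × 590 mm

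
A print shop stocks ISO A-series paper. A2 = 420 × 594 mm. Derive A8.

A3: ⌊594/2⌋ × 420 = 297 × 420 mm
A4: ⌊420/2⌋ × 297 = 210 × 297 mm
A5: ⌊297/2⌋ × 210 = 148 × 210 mm
A6: ⌊210/2⌋ × 148 = 105 × 148 mm
A7: ⌊148/2⌋ × 105 = 74 × 105 mm
A8: ⌊105/2⌋ × 74 = 52 × 74 mm

52 × 74 mm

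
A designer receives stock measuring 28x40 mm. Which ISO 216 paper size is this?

Aspect ratio 40/28 ≈ 1.429 — close to the ISO √2 ≈ 1.414.
In the C-series (envelope sizes, between A and B): C10 = 28 × 40 mm.

C10 (28 × 40 mm)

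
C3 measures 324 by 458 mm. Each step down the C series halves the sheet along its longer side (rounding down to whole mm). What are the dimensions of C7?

C4: ⌊458/2⌋ × 324 = 229 × 324 mm
C5: ⌊324/2⌋ × 229 = 162 × 229 mm
C6: ⌊229/2⌋ × 162 = 114 × 162 mm
C7: ⌊162/2⌋ × 114 = 81 × 114 mm

81 × 114 mm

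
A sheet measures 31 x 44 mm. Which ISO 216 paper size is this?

Aspect ratio 44/31 ≈ 1.419 — close to the ISO √2 ≈ 1.414.
In the B-series (B0 = 1000 × 1414 mm): B10 = 31 × 44 mm.

B10 (31 × 44 mm)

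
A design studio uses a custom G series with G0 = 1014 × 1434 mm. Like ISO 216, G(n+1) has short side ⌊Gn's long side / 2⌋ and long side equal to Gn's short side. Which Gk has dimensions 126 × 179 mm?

G6

G0: 1014 × 1434 mm
G1: 717 × 1014 mm
G2: 507 × 717 mm
G3: 358 × 507 mm
G4: 253 × 358 mm
G5: 179 × 253 mm
G6: 126 × 179 mm
G7: 89 × 126 mm
→ matches G6.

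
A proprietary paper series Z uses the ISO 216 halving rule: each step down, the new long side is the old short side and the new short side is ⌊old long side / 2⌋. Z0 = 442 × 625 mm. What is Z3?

Z1: ⌊625/2⌋ × 442 = 312 × 442 mm
Z2: ⌊442/2⌋ × 312 = 221 × 312 mm
Z3: ⌊312/2⌋ × 221 = 156 × 221 mm

156 × 221 mm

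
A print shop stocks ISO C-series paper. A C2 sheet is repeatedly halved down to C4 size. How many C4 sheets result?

Each ISO step halves the sheet: 1 × C2 → 2 × C3 → 4 × C4
From C2 to C4 is 2 halving steps: 2^2 = 4.

4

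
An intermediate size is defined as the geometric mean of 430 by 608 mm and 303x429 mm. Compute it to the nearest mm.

361 × 511 mm

Short side: √(430 · 303) = √130290 ≈ 361.0 → 361 mm
Long side: √(608 · 429) = √260832 ≈ 510.7 → 511 mm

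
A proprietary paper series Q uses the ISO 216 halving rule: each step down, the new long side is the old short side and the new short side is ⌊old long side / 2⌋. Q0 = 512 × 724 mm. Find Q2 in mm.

256 × 362 mm

Q1: ⌊724/2⌋ × 512 = 362 × 512 mm
Q2: ⌊512/2⌋ × 362 = 256 × 362 mm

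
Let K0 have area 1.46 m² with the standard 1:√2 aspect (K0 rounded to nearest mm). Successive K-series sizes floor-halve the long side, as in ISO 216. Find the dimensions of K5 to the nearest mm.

Let K0's short side be w mm. w · w√2 = 1.46 m² = 1,460,000 mm², so w ≈ 1016.1 mm and w√2 ≈ 1436.9 mm → K0 = 1016 × 1437 mm.
K1: ⌊1437/2⌋ × 1016 = 718 × 1016 mm
K2: ⌊1016/2⌋ × 718 = 508 × 718 mm
K3: ⌊718/2⌋ × 508 = 359 × 508 mm
K4: ⌊508/2⌋ × 359 = 254 × 359 mm
K5: ⌊359/2⌋ × 254 = 179 × 254 mm

179 × 254 mm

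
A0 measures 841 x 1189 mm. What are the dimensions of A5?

A1: ⌊1189/2⌋ × 841 = 594 × 841 mm
A2: ⌊841/2⌋ × 594 = 420 × 594 mm
A3: ⌊594/2⌋ × 420 = 297 × 420 mm
A4: ⌊420/2⌋ × 297 = 210 × 297 mm
A5: ⌊297/2⌋ × 210 = 148 × 210 mm

148 × 210 mm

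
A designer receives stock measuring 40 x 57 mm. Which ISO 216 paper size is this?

C9 (40 × 57 mm)

Aspect ratio 57/40 ≈ 1.425 — close to the ISO √2 ≈ 1.414.
In the C-series (envelope sizes, between A and B): C9 = 40 × 57 mm.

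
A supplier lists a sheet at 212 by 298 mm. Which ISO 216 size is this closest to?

A4 (210 × 297 mm)

Aspect ratio 298/212 ≈ 1.406 — close to the ISO √2 ≈ 1.414.
In the A-series (A0 area = 1 m²): A4 = 210 × 297 mm.
Off by 3 mm total — nearest standard size.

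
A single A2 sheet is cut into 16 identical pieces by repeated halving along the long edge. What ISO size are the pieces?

A6

16 = 2^4, so 4 halving steps.
A2 → A3 → … → A6 after 4 steps.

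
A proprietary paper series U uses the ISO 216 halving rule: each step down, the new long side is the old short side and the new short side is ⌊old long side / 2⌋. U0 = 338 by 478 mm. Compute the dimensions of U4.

84 × 119 mm

U1: ⌊478/2⌋ × 338 = 239 × 338 mm
U2: ⌊338/2⌋ × 239 = 169 × 239 mm
U3: ⌊239/2⌋ × 169 = 119 × 169 mm
U4: ⌊169/2⌋ × 119 = 84 × 119 mm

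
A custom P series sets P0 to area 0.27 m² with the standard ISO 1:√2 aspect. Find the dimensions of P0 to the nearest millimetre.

Let the short side be w mm. Then w · w√2 = 0.27 m² = 270,000 mm².
w² = 270,000/√2, so w ≈ 436.9 mm; long side = w√2 ≈ 617.9 mm.

437 × 618 mm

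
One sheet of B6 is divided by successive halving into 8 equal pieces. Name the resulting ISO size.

8 = 2^3, so 3 halving steps.
B6 → B7 → … → B9 after 3 steps.

B9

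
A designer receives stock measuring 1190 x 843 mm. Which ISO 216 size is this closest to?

A0 (841 × 1189 mm)

Aspect ratio 1190/843 ≈ 1.412 — close to the ISO √2 ≈ 1.414.
In the A-series (A0 area = 1 m²): A0 = 841 × 1189 mm.
Off by 3 mm total — nearest standard size.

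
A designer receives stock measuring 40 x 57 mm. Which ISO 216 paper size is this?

Aspect ratio 57/40 ≈ 1.425 — close to the ISO √2 ≈ 1.414.
In the C-series (envelope sizes, between A and B): C9 = 40 × 57 mm.

C9 (40 × 57 mm)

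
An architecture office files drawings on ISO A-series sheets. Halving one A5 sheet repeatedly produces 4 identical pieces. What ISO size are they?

A7

4 = 2^2, so 2 halving steps.
A5 → A6 → … → A7 after 2 steps.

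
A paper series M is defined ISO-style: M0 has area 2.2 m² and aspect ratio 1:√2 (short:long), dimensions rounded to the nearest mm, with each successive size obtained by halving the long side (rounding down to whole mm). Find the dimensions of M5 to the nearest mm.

220 × 311 mm

Let M0's short side be w mm. w · w√2 = 2.2 m² = 2,200,000 mm², so w ≈ 1247.3 mm and w√2 ≈ 1763.9 mm → M0 = 1247 × 1764 mm.
M1: ⌊1764/2⌋ × 1247 = 882 × 1247 mm
M2: ⌊1247/2⌋ × 882 = 623 × 882 mm
M3: ⌊882/2⌋ × 623 = 441 × 623 mm
M4: ⌊623/2⌋ × 441 = 311 × 441 mm
M5: ⌊441/2⌋ × 311 = 220 × 311 mm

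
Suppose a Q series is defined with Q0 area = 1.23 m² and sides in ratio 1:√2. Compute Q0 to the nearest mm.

933 × 1319 mm

Let the short side be w mm. Then w · w√2 = 1.23 m² = 1,230,000 mm².
w² = 1,230,000/√2, so w ≈ 932.6 mm; long side = w√2 ≈ 1318.9 mm.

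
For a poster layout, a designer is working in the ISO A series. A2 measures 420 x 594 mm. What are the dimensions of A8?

52 × 74 mm

A3: ⌊594/2⌋ × 420 = 297 × 420 mm
A4: ⌊420/2⌋ × 297 = 210 × 297 mm
A5: ⌊297/2⌋ × 210 = 148 × 210 mm
A6: ⌊210/2⌋ × 148 = 105 × 148 mm
A7: ⌊148/2⌋ × 105 = 74 × 105 mm
A8: ⌊105/2⌋ × 74 = 52 × 74 mm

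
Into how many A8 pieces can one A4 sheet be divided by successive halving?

16

Each ISO step halves the sheet: 1 × A4 → 2 × A5 → 4 × A6 → 8 × A7 → …
From A4 to A8 is 4 halving steps: 2^4 = 16.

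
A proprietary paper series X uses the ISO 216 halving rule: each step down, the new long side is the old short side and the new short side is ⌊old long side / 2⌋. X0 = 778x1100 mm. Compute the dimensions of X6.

X1 = 550 × 778 mm (from X0 by 1 halving).
X2: ⌊778/2⌋ × 550 = 389 × 550 mm
X3: ⌊550/2⌋ × 389 = 275 × 389 mm
X4: ⌊389/2⌋ × 275 = 194 × 275 mm
X5: ⌊275/2⌋ × 194 = 137 × 194 mm
X6: ⌊194/2⌋ × 137 = 97 × 137 mm

97 × 137 mm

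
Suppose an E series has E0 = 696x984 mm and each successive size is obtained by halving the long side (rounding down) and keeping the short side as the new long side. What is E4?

174 × 246 mm

E1: ⌊984/2⌋ × 696 = 492 × 696 mm
E2: ⌊696/2⌋ × 492 = 348 × 492 mm
E3: ⌊492/2⌋ × 348 = 246 × 348 mm
E4: ⌊348/2⌋ × 246 = 174 × 246 mm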